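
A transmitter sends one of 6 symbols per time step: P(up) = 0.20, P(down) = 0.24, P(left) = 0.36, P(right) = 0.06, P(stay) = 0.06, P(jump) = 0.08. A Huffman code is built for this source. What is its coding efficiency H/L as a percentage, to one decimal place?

97.7%

Entropy H = −Σ p log₂ p ≈ 2.2677 bits.
Huffman merges: 3/50+3/50→3/25; 2/25+3/25→1/5; 1/5+1/5→2/5; 6/25+9/25→3/5; 2/5+3/5→1. L = 58/25 ≈ 2.3200.
Efficiency = H/L = 2.2677/2.3200 = 97.7%.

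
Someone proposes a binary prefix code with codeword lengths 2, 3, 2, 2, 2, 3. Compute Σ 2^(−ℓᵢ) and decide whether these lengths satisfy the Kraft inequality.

1.25; no

With common denominator 2^3 = 8: Σ 2^(−ℓᵢ) = 2/8 + 1/8 + 2/8 + 2/8 + 2/8 + 1/8 = 10/8 = 1.25.
Kraft's inequality requires Σ ≤ 1; here Σ = 1.25 > 1, so no such prefix code exists.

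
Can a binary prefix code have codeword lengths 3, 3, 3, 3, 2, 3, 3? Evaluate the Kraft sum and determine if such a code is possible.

1; yes

With common denominator 2^3 = 8: Σ 2^(−ℓᵢ) = 1/8 + 1/8 + 1/8 + 1/8 + 2/8 + 1/8 + 1/8 = 8/8 = 1.
Kraft's inequality requires Σ ≤ 1; here Σ = 1 ≤ 1, so such a prefix code exists.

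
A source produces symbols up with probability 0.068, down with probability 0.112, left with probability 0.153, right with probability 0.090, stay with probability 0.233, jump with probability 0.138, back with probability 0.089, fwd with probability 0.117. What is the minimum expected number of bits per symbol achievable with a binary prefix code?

2.924 bits/symbol

Repeatedly combine the two least-probable nodes; the expected code length is the sum of the merged weights.
merge 17/250 + 89/1000 → 157/1000
merge 9/100 + 14/125 → 101/500
merge 117/1000 + 69/500 → 51/200
merge 153/1000 + 157/1000 → 31/100
merge 101/500 + 233/1000 → 87/200
merge 51/200 + 31/100 → 113/200
merge 87/200 + 113/200 → 1
L = 157/1000 + 101/500 + 51/200 + 31/100 + 87/200 + 113/200 + 1 = 731/250 = 2.924 bits/symbol.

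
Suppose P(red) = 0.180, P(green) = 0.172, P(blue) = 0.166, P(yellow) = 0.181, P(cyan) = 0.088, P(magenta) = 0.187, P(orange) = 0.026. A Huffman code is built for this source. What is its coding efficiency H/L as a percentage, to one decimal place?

96.7%

Entropy H = −Σ p log₂ p ≈ 2.6563 bits.
Huffman merges: 13/500+11/125→57/500; 57/500+83/500→7/25; 43/250+9/50→44/125; 181/1000+187/1000→46/125; 7/25+44/125→79/125; 46/125+79/125→1. L = 1373/500 ≈ 2.7460.
Efficiency = H/L = 2.6563/2.7460 = 96.7%.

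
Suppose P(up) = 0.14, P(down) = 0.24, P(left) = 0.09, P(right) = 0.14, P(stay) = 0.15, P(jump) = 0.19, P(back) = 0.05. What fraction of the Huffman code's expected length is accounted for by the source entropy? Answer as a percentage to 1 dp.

99.0%

Entropy H = −Σ p log₂ p ≈ 2.6829 bits.
Huffman merges: 1/20+9/100→7/50; 7/50+7/50→7/25; 7/50+3/20→29/100; 19/100+6/25→43/100; 7/25+29/100→57/100; 43/100+57/100→1. L = 271/100 ≈ 2.7100.
Efficiency = H/L = 2.6829/2.7100 = 99.0%.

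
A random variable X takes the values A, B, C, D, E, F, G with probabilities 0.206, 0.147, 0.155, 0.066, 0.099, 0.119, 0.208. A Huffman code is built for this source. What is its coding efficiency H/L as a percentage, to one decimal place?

Entropy H = −Σ p log₂ p ≈ 2.7188 bits.
Huffman merges: 33/500+99/1000→33/200; 119/1000+147/1000→133/500; 31/200+33/200→8/25; 103/500+26/125→207/500; 133/500+8/25→293/500; 207/500+293/500→1. L = 2751/1000 ≈ 2.7510.
Efficiency = H/L = 2.7188/2.7510 = 98.8%.

98.8%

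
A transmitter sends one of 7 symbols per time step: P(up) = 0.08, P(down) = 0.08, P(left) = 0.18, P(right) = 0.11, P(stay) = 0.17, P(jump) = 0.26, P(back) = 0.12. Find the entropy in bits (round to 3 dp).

H = −Σ pᵢ log₂ pᵢ.
−0.08·log₂(0.08) = 0.2915
−0.08·log₂(0.08) = 0.2915
−0.18·log₂(0.18) = 0.4453
−0.11·log₂(0.11) = 0.3503
−0.17·log₂(0.17) = 0.4346
−0.26·log₂(0.26) = 0.5053
−0.12·log₂(0.12) = 0.3671
Sum ≈ 2.6856 → 2.686 bits.

2.686 bits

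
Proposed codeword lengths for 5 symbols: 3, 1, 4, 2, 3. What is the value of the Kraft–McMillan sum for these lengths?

With common denominator 2^4 = 16: Σ 2^(−ℓᵢ) = 2/16 + 8/16 + 1/16 + 4/16 + 2/16 = 17/16 = 1.0625.

1.0625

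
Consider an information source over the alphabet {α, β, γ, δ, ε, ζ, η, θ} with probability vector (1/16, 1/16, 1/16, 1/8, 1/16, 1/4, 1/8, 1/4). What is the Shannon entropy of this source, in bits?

2.75 bits

Each probability is a power of 1/2, so log₂(1/p) is an integer.
H = Σ p·log₂(1/p) = 1/16·4 + 1/16·4 + 1/16·4 + 1/8·3 + 1/16·4 + 1/4·2 + 1/8·3 + 1/4·2 = 2.75 bits.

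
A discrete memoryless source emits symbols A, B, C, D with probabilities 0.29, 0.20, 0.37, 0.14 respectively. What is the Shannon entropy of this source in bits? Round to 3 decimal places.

H = −Σ pᵢ log₂ pᵢ.
−0.29·log₂(0.29) = 0.5179
−0.20·log₂(0.20) = 0.4644
−0.37·log₂(0.37) = 0.5307
−0.14·log₂(0.14) = 0.3971
Sum ≈ 1.9101 → 1.910 bits.

1.910 bits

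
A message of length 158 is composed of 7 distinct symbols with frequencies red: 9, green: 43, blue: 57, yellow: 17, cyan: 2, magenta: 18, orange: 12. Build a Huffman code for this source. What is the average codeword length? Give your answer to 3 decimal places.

2.437 bits/symbol

Probabilities are the counts divided by 158.
Repeatedly combine the two least-probable nodes; the expected code length is the sum of the merged weights.
merge 1/79 + 9/158 → 11/158
merge 11/158 + 6/79 → 23/158
merge 17/158 + 9/79 → 35/158
merge 23/158 + 35/158 → 29/79
merge 43/158 + 57/158 → 50/79
merge 29/79 + 50/79 → 1
L = 11/158 + 23/158 + 35/158 + 29/79 + 50/79 + 1 = 385/158 ≈ 2.437 bits/symbol.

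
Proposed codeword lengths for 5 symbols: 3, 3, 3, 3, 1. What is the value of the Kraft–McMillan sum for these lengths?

With common denominator 2^3 = 8: Σ 2^(−ℓᵢ) = 1/8 + 1/8 + 1/8 + 1/8 + 4/8 = 8/8 = 1.

1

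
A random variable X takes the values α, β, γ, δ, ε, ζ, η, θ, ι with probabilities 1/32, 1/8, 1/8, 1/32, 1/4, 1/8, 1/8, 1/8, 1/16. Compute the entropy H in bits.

Each probability is a power of 1/2, so log₂(1/p) is an integer.
H = Σ p·log₂(1/p) = 1/32·5 + 1/8·3 + 1/8·3 + 1/32·5 + 1/4·2 + 1/8·3 + 1/8·3 + 1/8·3 + 1/16·4 = 2.9375 bits.

2.9375 bits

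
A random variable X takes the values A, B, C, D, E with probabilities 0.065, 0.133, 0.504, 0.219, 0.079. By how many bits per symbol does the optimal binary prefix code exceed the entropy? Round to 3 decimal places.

0.006 bits

Entropy H = −Σ p log₂ p ≈ 1.9108 bits.
Huffman merges: 13/200+79/1000→18/125; 133/1000+18/125→277/1000; 219/1000+277/1000→62/125; 62/125+63/125→1. L = 1917/1000 ≈ 1.9170.
L − H = 1.9170 − 1.9108 = 0.006 bits.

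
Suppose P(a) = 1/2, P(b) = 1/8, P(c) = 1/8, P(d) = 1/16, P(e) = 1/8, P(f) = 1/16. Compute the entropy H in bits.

Each probability is a power of 1/2, so log₂(1/p) is an integer.
H = Σ p·log₂(1/p) = 1/2·1 + 1/8·3 + 1/8·3 + 1/16·4 + 1/8·3 + 1/16·4 = 2.125 bits.

2.125 bits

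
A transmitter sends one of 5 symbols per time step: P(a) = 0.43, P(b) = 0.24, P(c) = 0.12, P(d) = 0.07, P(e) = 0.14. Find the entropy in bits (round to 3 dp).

2.050 bits

H = −Σ pᵢ log₂ pᵢ.
−0.43·log₂(0.43) = 0.5236
−0.24·log₂(0.24) = 0.4941
−0.12·log₂(0.12) = 0.3671
−0.07·log₂(0.07) = 0.2686
−0.14·log₂(0.14) = 0.3971
Sum ≈ 2.0504 → 2.050 bits.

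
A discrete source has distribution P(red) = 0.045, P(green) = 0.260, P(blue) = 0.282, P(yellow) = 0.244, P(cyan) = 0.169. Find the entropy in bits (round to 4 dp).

2.1516 bits

H = −Σ pᵢ log₂ pᵢ.
−0.045·log₂(0.045) = 0.2013
−0.260·log₂(0.260) = 0.5053
−0.282·log₂(0.282) = 0.5150
−0.244·log₂(0.244) = 0.4966
−0.169·log₂(0.169) = 0.4335
Sum ≈ 2.1516 → 2.1516 bits.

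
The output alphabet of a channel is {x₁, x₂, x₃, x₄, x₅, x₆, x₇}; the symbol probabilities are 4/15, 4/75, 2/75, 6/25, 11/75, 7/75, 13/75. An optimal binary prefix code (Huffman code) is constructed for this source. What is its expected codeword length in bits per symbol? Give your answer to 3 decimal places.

2.573 bits/symbol

Repeatedly combine the two least-probable nodes; the expected code length is the sum of the merged weights.
merge 2/75 + 4/75 → 2/25
merge 2/25 + 7/75 → 13/75
merge 11/75 + 13/75 → 8/25
merge 13/75 + 6/25 → 31/75
merge 4/15 + 8/25 → 44/75
merge 31/75 + 44/75 → 1
L = 2/25 + 13/75 + 8/25 + 31/75 + 44/75 + 1 = 193/75 ≈ 2.573 bits/symbol.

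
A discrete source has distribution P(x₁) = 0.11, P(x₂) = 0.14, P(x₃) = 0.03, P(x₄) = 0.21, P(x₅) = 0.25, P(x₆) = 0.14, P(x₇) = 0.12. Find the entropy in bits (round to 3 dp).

2.636 bits

H = −Σ pᵢ log₂ pᵢ.
−0.11·log₂(0.11) = 0.3503
−0.14·log₂(0.14) = 0.3971
−0.03·log₂(0.03) = 0.1518
−0.21·log₂(0.21) = 0.4728
−0.25·log₂(0.25) = 0.5000
−0.14·log₂(0.14) = 0.3971
−0.12·log₂(0.12) = 0.3671
Sum ≈ 2.6362 → 2.636 bits.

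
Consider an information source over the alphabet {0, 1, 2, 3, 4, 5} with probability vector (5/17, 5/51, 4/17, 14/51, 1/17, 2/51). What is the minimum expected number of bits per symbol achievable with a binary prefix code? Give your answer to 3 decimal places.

2.294 bits/symbol

Repeatedly combine the two least-probable nodes; the expected code length is the sum of the merged weights.
merge 2/51 + 1/17 → 5/51
merge 5/51 + 5/51 → 10/51
merge 10/51 + 4/17 → 22/51
merge 14/51 + 5/17 → 29/51
merge 22/51 + 29/51 → 1
L = 5/51 + 10/51 + 22/51 + 29/51 + 1 = 39/17 ≈ 2.294 bits/symbol.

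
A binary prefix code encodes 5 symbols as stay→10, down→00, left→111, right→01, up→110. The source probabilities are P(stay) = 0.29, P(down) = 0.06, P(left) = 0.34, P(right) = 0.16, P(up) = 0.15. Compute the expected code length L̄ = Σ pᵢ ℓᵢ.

L̄ = Σ pᵢ·ℓᵢ = 0.29·2 + 0.06·2 + 0.34·3 + 0.16·2 + 0.15·3 = 2.49 bits/symbol.

2.49 bits/symbol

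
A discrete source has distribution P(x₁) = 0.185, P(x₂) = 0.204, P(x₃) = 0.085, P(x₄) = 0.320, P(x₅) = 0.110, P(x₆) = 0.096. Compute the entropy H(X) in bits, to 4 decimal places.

H = −Σ pᵢ log₂ pᵢ.
−0.185·log₂(0.185) = 0.4504
−0.204·log₂(0.204) = 0.4678
−0.085·log₂(0.085) = 0.3023
−0.320·log₂(0.320) = 0.5260
−0.110·log₂(0.110) = 0.3503
−0.096·log₂(0.096) = 0.3246
Sum ≈ 2.4214 → 2.4214 bits.

2.4214 bits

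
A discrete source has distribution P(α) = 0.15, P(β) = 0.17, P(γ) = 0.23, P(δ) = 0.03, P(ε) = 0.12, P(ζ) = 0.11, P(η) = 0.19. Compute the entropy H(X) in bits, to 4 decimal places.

H = −Σ pᵢ log₂ pᵢ.
−0.15·log₂(0.15) = 0.4105
−0.17·log₂(0.17) = 0.4346
−0.23·log₂(0.23) = 0.4877
−0.03·log₂(0.03) = 0.1518
−0.12·log₂(0.12) = 0.3671
−0.11·log₂(0.11) = 0.3503
−0.19·log₂(0.19) = 0.4552
Sum ≈ 2.6571 → 2.6571 bits.

2.6571 bits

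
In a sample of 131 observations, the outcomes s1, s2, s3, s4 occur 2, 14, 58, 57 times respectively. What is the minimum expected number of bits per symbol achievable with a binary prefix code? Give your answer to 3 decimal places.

1.679 bits/symbol

Probabilities are the counts divided by 131.
Repeatedly combine the two least-probable nodes; the expected code length is the sum of the merged weights.
merge 2/131 + 14/131 → 16/131
merge 16/131 + 57/131 → 73/131
merge 58/131 + 73/131 → 1
L = 16/131 + 73/131 + 1 = 220/131 ≈ 1.679 bits/symbol.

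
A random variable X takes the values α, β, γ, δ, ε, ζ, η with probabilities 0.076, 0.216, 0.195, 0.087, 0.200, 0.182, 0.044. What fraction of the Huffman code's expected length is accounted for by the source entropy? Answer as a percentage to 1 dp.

Entropy H = −Σ p log₂ p ≈ 2.6365 bits.
Huffman merges: 11/250+19/250→3/25; 87/1000+3/25→207/1000; 91/500+39/200→377/1000; 1/5+207/1000→407/1000; 27/125+377/1000→593/1000; 407/1000+593/1000→1. L = 338/125 ≈ 2.7040.
Efficiency = H/L = 2.6365/2.7040 = 97.5%.

97.5%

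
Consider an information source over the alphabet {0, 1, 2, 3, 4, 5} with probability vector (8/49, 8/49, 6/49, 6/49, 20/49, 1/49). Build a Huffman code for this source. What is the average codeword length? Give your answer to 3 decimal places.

2.327 bits/symbol

Repeatedly combine the two least-probable nodes; the expected code length is the sum of the merged weights.
merge 1/49 + 6/49 → 1/7
merge 6/49 + 1/7 → 13/49
merge 8/49 + 8/49 → 16/49
merge 13/49 + 16/49 → 29/49
merge 20/49 + 29/49 → 1
L = 1/7 + 13/49 + 16/49 + 29/49 + 1 = 114/49 ≈ 2.327 bits/symbol.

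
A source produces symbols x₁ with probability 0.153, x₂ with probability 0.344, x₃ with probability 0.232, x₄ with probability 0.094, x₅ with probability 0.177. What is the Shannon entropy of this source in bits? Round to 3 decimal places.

2.196 bits

H = −Σ pᵢ log₂ pᵢ.
−0.153·log₂(0.153) = 0.4144
−0.344·log₂(0.344) = 0.5296
−0.232·log₂(0.232) = 0.4890
−0.094·log₂(0.094) = 0.3207
−0.177·log₂(0.177) = 0.4422
Sum ≈ 2.1958 → 2.196 bits.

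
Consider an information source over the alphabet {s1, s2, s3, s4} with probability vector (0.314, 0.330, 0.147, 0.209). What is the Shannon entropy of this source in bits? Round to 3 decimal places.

1.931 bits

H = −Σ pᵢ log₂ pᵢ.
−0.314·log₂(0.314) = 0.5247
−0.330·log₂(0.330) = 0.5278
−0.147·log₂(0.147) = 0.4066
−0.209·log₂(0.209) = 0.4720
Sum ≈ 1.9312 → 1.931 bits.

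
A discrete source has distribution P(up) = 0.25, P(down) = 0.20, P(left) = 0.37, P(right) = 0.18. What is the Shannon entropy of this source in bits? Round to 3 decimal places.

1.940 bits

H = −Σ pᵢ log₂ pᵢ.
−0.25·log₂(0.25) = 0.5000
−0.20·log₂(0.20) = 0.4644
−0.37·log₂(0.37) = 0.5307
−0.18·log₂(0.18) = 0.4453
Sum ≈ 1.9404 → 1.940 bits.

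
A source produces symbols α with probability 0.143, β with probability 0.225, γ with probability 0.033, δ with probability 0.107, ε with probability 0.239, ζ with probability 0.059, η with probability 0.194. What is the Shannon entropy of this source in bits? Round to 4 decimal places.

H = −Σ pᵢ log₂ pᵢ.
−0.143·log₂(0.143) = 0.4012
−0.225·log₂(0.225) = 0.4842
−0.033·log₂(0.033) = 0.1624
−0.107·log₂(0.107) = 0.3450
−0.239·log₂(0.239) = 0.4935
−0.059·log₂(0.059) = 0.2409
−0.194·log₂(0.194) = 0.4590
Sum ≈ 2.5863 → 2.5863 bits.

2.5863 bits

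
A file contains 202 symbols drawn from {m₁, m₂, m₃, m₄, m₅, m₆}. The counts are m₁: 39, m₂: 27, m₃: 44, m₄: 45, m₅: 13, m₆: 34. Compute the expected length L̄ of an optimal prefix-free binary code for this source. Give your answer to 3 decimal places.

Probabilities are the counts divided by 202.
Repeatedly combine the two least-probable nodes; the expected code length is the sum of the merged weights.
merge 13/202 + 27/202 → 20/101
merge 17/101 + 39/202 → 73/202
merge 20/101 + 22/101 → 42/101
merge 45/202 + 73/202 → 59/101
merge 42/101 + 59/101 → 1
L = 20/101 + 73/202 + 42/101 + 59/101 + 1 = 517/202 ≈ 2.559 bits/symbol.

2.559 bits/symbol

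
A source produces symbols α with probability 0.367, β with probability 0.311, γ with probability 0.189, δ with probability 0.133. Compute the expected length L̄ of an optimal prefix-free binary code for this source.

Repeatedly combine the two least-probable nodes; the expected code length is the sum of the merged weights.
merge 133/1000 + 189/1000 → 161/500
merge 311/1000 + 161/500 → 633/1000
merge 367/1000 + 633/1000 → 1
L = 161/500 + 633/1000 + 1 = 391/200 = 1.955 bits/symbol.

1.955 bits/symbol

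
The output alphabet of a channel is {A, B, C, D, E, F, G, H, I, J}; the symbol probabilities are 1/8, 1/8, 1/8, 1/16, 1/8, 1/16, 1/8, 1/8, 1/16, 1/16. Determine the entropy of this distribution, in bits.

3.25 bits

Each probability is a power of 1/2, so log₂(1/p) is an integer.
H = Σ p·log₂(1/p) = 1/8·3 + 1/8·3 + 1/8·3 + 1/16·4 + 1/8·3 + 1/16·4 + 1/8·3 + 1/8·3 + 1/16·4 + 1/16·4 = 3.25 bits.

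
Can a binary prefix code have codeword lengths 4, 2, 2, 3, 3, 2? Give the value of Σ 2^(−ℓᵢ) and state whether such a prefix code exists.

1.0625; no

With common denominator 2^4 = 16: Σ 2^(−ℓᵢ) = 1/16 + 4/16 + 4/16 + 2/16 + 2/16 + 4/16 = 17/16 = 1.0625.
Kraft's inequality requires Σ ≤ 1; here Σ = 1.0625 > 1, so no such prefix code exists.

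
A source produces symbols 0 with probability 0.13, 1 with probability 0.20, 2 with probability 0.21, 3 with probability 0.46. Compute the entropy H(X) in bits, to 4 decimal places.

H = −Σ pᵢ log₂ pᵢ.
−0.13·log₂(0.13) = 0.3826
−0.20·log₂(0.20) = 0.4644
−0.21·log₂(0.21) = 0.4728
−0.46·log₂(0.46) = 0.5153
Sum ≈ 1.8352 → 1.8352 bits.

1.8352 bits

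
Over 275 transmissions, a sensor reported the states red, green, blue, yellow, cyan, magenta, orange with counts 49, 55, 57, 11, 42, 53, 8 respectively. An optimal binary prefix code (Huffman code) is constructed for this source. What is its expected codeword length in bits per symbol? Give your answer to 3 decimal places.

2.662 bits/symbol

Probabilities are the counts divided by 275.
Repeatedly combine the two least-probable nodes; the expected code length is the sum of the merged weights.
merge 8/275 + 1/25 → 19/275
merge 19/275 + 42/275 → 61/275
merge 49/275 + 53/275 → 102/275
merge 1/5 + 57/275 → 112/275
merge 61/275 + 102/275 → 163/275
merge 112/275 + 163/275 → 1
L = 19/275 + 61/275 + 102/275 + 112/275 + 163/275 + 1 = 732/275 ≈ 2.662 bits/symbol.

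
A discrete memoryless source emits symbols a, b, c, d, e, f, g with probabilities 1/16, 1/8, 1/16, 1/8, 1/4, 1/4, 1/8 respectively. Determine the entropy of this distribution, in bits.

2.625 bits

Each probability is a power of 1/2, so log₂(1/p) is an integer.
H = Σ p·log₂(1/p) = 1/16·4 + 1/8·3 + 1/16·4 + 1/8·3 + 1/4·2 + 1/4·2 + 1/8·3 = 2.625 bits.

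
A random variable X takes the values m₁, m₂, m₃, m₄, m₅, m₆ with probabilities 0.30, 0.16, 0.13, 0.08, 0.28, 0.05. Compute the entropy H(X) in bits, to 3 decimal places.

2.349 bits

H = −Σ pᵢ log₂ pᵢ.
−0.30·log₂(0.30) = 0.5211
−0.16·log₂(0.16) = 0.4230
−0.13·log₂(0.13) = 0.3826
−0.08·log₂(0.08) = 0.2915
−0.28·log₂(0.28) = 0.5142
−0.05·log₂(0.05) = 0.2161
Sum ≈ 2.3486 → 2.349 bits.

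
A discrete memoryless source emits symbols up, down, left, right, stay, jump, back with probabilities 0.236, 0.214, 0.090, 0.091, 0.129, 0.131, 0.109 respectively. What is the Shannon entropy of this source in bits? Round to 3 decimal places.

H = −Σ pᵢ log₂ pᵢ.
−0.236·log₂(0.236) = 0.4916
−0.214·log₂(0.214) = 0.4760
−0.090·log₂(0.090) = 0.3127
−0.091·log₂(0.091) = 0.3147
−0.129·log₂(0.129) = 0.3811
−0.131·log₂(0.131) = 0.3841
−0.109·log₂(0.109) = 0.3485
Sum ≈ 2.7088 → 2.709 bits.

2.709 bits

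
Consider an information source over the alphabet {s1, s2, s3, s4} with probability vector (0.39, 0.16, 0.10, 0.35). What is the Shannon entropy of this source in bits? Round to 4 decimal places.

H = −Σ pᵢ log₂ pᵢ.
−0.39·log₂(0.39) = 0.5298
−0.16·log₂(0.16) = 0.4230
−0.10·log₂(0.10) = 0.3322
−0.35·log₂(0.35) = 0.5301
Sum ≈ 1.8151 → 1.8151 bits.

1.8151 bits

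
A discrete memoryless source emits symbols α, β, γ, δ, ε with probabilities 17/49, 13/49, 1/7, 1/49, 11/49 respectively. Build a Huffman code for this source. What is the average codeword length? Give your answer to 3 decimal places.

Repeatedly combine the two least-probable nodes; the expected code length is the sum of the merged weights.
merge 1/49 + 1/7 → 8/49
merge 8/49 + 11/49 → 19/49
merge 13/49 + 17/49 → 30/49
merge 19/49 + 30/49 → 1
L = 8/49 + 19/49 + 30/49 + 1 = 106/49 ≈ 2.163 bits/symbol.

2.163 bits/symbol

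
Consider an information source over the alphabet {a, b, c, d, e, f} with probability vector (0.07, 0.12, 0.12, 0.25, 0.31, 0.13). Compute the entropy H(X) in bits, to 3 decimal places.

H = −Σ pᵢ log₂ pᵢ.
−0.07·log₂(0.07) = 0.2686
−0.12·log₂(0.12) = 0.3671
−0.12·log₂(0.12) = 0.3671
−0.25·log₂(0.25) = 0.5000
−0.31·log₂(0.31) = 0.5238
−0.13·log₂(0.13) = 0.3826
Sum ≈ 2.4091 → 2.409 bits.

2.409 bits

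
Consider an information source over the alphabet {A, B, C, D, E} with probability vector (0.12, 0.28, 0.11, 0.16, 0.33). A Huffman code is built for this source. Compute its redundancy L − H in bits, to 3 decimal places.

0.048 bits

Entropy H = −Σ p log₂ p ≈ 2.1824 bits.
Huffman merges: 11/100+3/25→23/100; 4/25+23/100→39/100; 7/25+33/100→61/100; 39/100+61/100→1. L = 223/100 ≈ 2.2300.
L − H = 2.2300 − 2.1824 = 0.048 bits.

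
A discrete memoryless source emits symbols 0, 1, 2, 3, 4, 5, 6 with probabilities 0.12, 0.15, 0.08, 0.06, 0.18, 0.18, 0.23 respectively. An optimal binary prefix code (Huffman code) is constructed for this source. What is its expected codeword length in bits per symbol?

2.73 bits/symbol

Repeatedly combine the two least-probable nodes; the expected code length is the sum of the merged weights.
merge 3/50 + 2/25 → 7/50
merge 3/25 + 7/50 → 13/50
merge 3/20 + 9/50 → 33/100
merge 9/50 + 23/100 → 41/100
merge 13/50 + 33/100 → 59/100
merge 41/100 + 59/100 → 1
L = 7/50 + 13/50 + 33/100 + 41/100 + 59/100 + 1 = 273/100 = 2.73 bits/symbol.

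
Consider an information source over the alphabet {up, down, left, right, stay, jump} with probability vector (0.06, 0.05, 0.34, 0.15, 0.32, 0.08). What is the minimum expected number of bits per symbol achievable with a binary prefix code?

Repeatedly combine the two least-probable nodes; the expected code length is the sum of the merged weights.
merge 1/20 + 3/50 → 11/100
merge 2/25 + 11/100 → 19/100
merge 3/20 + 19/100 → 17/50
merge 8/25 + 17/50 → 33/50
merge 17/50 + 33/50 → 1
L = 11/100 + 19/100 + 17/50 + 33/50 + 1 = 23/10 = 2.3 bits/symbol.

2.3 bits/symbol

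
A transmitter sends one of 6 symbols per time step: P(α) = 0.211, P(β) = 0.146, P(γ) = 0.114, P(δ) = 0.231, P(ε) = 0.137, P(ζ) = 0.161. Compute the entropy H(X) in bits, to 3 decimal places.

H = −Σ pᵢ log₂ pᵢ.
−0.211·log₂(0.211) = 0.4736
−0.146·log₂(0.146) = 0.4053
−0.114·log₂(0.114) = 0.3571
−0.231·log₂(0.231) = 0.4883
−0.137·log₂(0.137) = 0.3929
−0.161·log₂(0.161) = 0.4242
Sum ≈ 2.5415 → 2.542 bits.

2.542 bits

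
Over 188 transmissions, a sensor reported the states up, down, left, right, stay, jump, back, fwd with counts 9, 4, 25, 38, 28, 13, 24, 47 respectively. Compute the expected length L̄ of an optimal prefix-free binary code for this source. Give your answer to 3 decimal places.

2.755 bits/symbol

Probabilities are the counts divided by 188.
Repeatedly combine the two least-probable nodes; the expected code length is the sum of the merged weights.
merge 1/47 + 9/188 → 13/188
merge 13/188 + 13/188 → 13/94
merge 6/47 + 25/188 → 49/188
merge 13/94 + 7/47 → 27/94
merge 19/94 + 1/4 → 85/188
merge 49/188 + 27/94 → 103/188
merge 85/188 + 103/188 → 1
L = 13/188 + 13/94 + 49/188 + 27/94 + 85/188 + 103/188 + 1 = 259/94 ≈ 2.755 bits/symbol.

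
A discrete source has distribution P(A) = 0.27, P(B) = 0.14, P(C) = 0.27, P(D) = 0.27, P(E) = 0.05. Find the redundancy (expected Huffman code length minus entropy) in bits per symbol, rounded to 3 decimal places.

0.047 bits

Entropy H = −Σ p log₂ p ≈ 2.1433 bits.
Huffman merges: 1/20+7/50→19/100; 19/100+27/100→23/50; 27/100+27/100→27/50; 23/50+27/50→1. L = 219/100 ≈ 2.1900.
L − H = 2.1900 − 2.1433 = 0.047 bits.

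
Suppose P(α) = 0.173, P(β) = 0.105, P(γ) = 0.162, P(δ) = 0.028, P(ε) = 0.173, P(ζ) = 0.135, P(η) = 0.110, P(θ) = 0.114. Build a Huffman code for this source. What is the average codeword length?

2.96 bits/symbol

Repeatedly combine the two least-probable nodes; the expected code length is the sum of the merged weights.
merge 7/250 + 21/200 → 133/1000
merge 11/100 + 57/500 → 28/125
merge 133/1000 + 27/200 → 67/250
merge 81/500 + 173/1000 → 67/200
merge 173/1000 + 28/125 → 397/1000
merge 67/250 + 67/200 → 603/1000
merge 397/1000 + 603/1000 → 1
L = 133/1000 + 28/125 + 67/250 + 67/200 + 397/1000 + 603/1000 + 1 = 74/25 = 2.96 bits/symbol.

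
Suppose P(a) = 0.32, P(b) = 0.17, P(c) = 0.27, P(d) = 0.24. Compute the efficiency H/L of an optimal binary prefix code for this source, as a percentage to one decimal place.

98.2%

Entropy H = −Σ p log₂ p ≈ 1.9648 bits.
Huffman merges: 17/100+6/25→41/100; 27/100+8/25→59/100; 41/100+59/100→1. L = 2 ≈ 2.0000.
Efficiency = H/L = 1.9648/2.0000 = 98.2%.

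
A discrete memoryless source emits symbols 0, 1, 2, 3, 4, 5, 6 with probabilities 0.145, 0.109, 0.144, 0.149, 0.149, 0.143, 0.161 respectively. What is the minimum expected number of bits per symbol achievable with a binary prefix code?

2.839 bits/symbol

Repeatedly combine the two least-probable nodes; the expected code length is the sum of the merged weights.
merge 109/1000 + 143/1000 → 63/250
merge 18/125 + 29/200 → 289/1000
merge 149/1000 + 149/1000 → 149/500
merge 161/1000 + 63/250 → 413/1000
merge 289/1000 + 149/500 → 587/1000
merge 413/1000 + 587/1000 → 1
L = 63/250 + 289/1000 + 149/500 + 413/1000 + 587/1000 + 1 = 2839/1000 = 2.839 bits/symbol.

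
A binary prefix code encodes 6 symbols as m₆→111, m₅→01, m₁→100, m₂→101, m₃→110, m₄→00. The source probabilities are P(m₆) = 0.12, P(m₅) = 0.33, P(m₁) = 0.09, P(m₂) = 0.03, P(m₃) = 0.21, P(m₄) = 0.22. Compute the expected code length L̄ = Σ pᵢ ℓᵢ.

2.45 bits/symbol

L̄ = Σ pᵢ·ℓᵢ = 0.12·3 + 0.33·2 + 0.09·3 + 0.03·3 + 0.21·3 + 0.22·2 = 2.45 bits/symbol.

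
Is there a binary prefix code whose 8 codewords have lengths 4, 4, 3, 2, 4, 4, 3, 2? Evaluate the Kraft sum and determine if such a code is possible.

1; yes

With common denominator 2^4 = 16: Σ 2^(−ℓᵢ) = 1/16 + 1/16 + 2/16 + 4/16 + 1/16 + 1/16 + 2/16 + 4/16 = 16/16 = 1.
Kraft's inequality requires Σ ≤ 1; here Σ = 1 ≤ 1, so such a prefix code exists.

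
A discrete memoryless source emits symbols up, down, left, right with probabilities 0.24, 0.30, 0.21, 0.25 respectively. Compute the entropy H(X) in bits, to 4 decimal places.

1.9880 bits

H = −Σ pᵢ log₂ pᵢ.
−0.24·log₂(0.24) = 0.4941
−0.30·log₂(0.30) = 0.5211
−0.21·log₂(0.21) = 0.4728
−0.25·log₂(0.25) = 0.5000
Sum ≈ 1.9880 → 1.9880 bits.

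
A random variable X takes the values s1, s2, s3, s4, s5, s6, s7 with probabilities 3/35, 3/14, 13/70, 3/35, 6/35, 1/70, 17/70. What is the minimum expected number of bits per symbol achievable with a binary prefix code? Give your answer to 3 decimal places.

Repeatedly combine the two least-probable nodes; the expected code length is the sum of the merged weights.
merge 1/70 + 3/35 → 1/10
merge 3/35 + 1/10 → 13/70
merge 6/35 + 13/70 → 5/14
merge 13/70 + 3/14 → 2/5
merge 17/70 + 5/14 → 3/5
merge 2/5 + 3/5 → 1
L = 1/10 + 13/70 + 5/14 + 2/5 + 3/5 + 1 = 37/14 ≈ 2.643 bits/symbol.

2.643 bits/symbol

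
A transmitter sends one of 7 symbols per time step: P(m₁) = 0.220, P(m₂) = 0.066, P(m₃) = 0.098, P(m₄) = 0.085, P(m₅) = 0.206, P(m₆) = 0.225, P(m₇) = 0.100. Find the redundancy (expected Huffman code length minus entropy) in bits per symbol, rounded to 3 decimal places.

0.042 bits

Entropy H = −Σ p log₂ p ≈ 2.6560 bits.
Huffman merges: 33/500+17/200→151/1000; 49/500+1/10→99/500; 151/1000+99/500→349/1000; 103/500+11/50→213/500; 9/40+349/1000→287/500; 213/500+287/500→1. L = 1349/500 ≈ 2.6980.
L − H = 2.6980 − 2.6560 = 0.042 bits.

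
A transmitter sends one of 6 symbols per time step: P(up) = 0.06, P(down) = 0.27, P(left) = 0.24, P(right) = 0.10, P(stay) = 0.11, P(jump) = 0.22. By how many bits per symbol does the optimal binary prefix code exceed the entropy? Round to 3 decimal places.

0.019 bits

Entropy H = −Σ p log₂ p ≈ 2.4107 bits.
Huffman merges: 3/50+1/10→4/25; 11/100+4/25→27/100; 11/50+6/25→23/50; 27/100+27/100→27/50; 23/50+27/50→1. L = 243/100 ≈ 2.4300.
L − H = 2.4300 − 2.4107 = 0.019 bits.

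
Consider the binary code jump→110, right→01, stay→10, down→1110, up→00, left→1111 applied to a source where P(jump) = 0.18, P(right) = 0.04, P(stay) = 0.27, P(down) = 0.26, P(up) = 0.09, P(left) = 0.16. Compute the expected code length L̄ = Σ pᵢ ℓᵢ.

L̄ = Σ pᵢ·ℓᵢ = 0.18·3 + 0.04·2 + 0.27·2 + 0.26·4 + 0.09·2 + 0.16·4 = 3.02 bits/symbol.

3.02 bits/symbol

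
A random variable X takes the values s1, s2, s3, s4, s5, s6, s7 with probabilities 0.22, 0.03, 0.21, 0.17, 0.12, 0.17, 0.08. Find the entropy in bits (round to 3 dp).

2.633 bits

H = −Σ pᵢ log₂ pᵢ.
−0.22·log₂(0.22) = 0.4806
−0.03·log₂(0.03) = 0.1518
−0.21·log₂(0.21) = 0.4728
−0.17·log₂(0.17) = 0.4346
−0.12·log₂(0.12) = 0.3671
−0.17·log₂(0.17) = 0.4346
−0.08·log₂(0.08) = 0.2915
Sum ≈ 2.6329 → 2.633 bits.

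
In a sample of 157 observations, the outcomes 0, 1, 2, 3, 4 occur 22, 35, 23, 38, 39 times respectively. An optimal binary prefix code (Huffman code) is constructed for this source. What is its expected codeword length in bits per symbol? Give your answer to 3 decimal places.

Probabilities are the counts divided by 157.
Repeatedly combine the two least-probable nodes; the expected code length is the sum of the merged weights.
merge 22/157 + 23/157 → 45/157
merge 35/157 + 38/157 → 73/157
merge 39/157 + 45/157 → 84/157
merge 73/157 + 84/157 → 1
L = 45/157 + 73/157 + 84/157 + 1 = 359/157 ≈ 2.287 bits/symbol.

2.287 bits/symbol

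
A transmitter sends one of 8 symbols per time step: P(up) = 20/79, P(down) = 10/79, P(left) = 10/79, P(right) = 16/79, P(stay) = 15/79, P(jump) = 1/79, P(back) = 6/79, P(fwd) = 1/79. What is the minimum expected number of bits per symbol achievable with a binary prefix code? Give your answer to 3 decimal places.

2.671 bits/symbol

Repeatedly combine the two least-probable nodes; the expected code length is the sum of the merged weights.
merge 1/79 + 1/79 → 2/79
merge 2/79 + 6/79 → 8/79
merge 8/79 + 10/79 → 18/79
merge 10/79 + 15/79 → 25/79
merge 16/79 + 18/79 → 34/79
merge 20/79 + 25/79 → 45/79
merge 34/79 + 45/79 → 1
L = 2/79 + 8/79 + 18/79 + 25/79 + 34/79 + 45/79 + 1 = 211/79 ≈ 2.671 bits/symbol.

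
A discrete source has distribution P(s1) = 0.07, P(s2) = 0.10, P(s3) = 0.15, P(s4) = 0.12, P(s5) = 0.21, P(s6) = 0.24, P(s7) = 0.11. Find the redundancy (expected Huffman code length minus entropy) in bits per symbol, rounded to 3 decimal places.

Entropy H = −Σ p log₂ p ≈ 2.6956 bits.
Huffman merges: 7/100+1/10→17/100; 11/100+3/25→23/100; 3/20+17/100→8/25; 21/100+23/100→11/25; 6/25+8/25→14/25; 11/25+14/25→1. L = 68/25 ≈ 2.7200.
L − H = 2.7200 − 2.6956 = 0.024 bits.

0.024 bits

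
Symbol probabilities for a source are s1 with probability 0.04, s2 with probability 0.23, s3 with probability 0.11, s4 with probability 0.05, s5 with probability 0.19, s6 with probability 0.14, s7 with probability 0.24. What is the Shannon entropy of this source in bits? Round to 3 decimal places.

H = −Σ pᵢ log₂ pᵢ.
−0.04·log₂(0.04) = 0.1858
−0.23·log₂(0.23) = 0.4877
−0.11·log₂(0.11) = 0.3503
−0.05·log₂(0.05) = 0.2161
−0.19·log₂(0.19) = 0.4552
−0.14·log₂(0.14) = 0.3971
−0.24·log₂(0.24) = 0.4941
Sum ≈ 2.5863 → 2.586 bits.

2.586 bits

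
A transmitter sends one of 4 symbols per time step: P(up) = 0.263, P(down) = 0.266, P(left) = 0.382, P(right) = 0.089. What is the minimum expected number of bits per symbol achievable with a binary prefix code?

1.97 bits/symbol

Repeatedly combine the two least-probable nodes; the expected code length is the sum of the merged weights.
merge 89/1000 + 263/1000 → 44/125
merge 133/500 + 44/125 → 309/500
merge 191/500 + 309/500 → 1
L = 44/125 + 309/500 + 1 = 197/100 = 1.97 bits/symbol.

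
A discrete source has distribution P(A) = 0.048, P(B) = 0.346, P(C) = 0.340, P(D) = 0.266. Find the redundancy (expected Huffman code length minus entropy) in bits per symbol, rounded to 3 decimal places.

Entropy H = −Σ p log₂ p ≈ 1.7774 bits.
Huffman merges: 6/125+133/500→157/500; 157/500+17/50→327/500; 173/500+327/500→1. L = 246/125 ≈ 1.9680.
L − H = 1.9680 − 1.7774 = 0.191 bits.

0.191 bits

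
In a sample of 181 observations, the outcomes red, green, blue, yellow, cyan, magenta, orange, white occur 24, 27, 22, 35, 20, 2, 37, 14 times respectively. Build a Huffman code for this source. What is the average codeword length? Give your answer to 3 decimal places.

Probabilities are the counts divided by 181.
Repeatedly combine the two least-probable nodes; the expected code length is the sum of the merged weights.
merge 2/181 + 14/181 → 16/181
merge 16/181 + 20/181 → 36/181
merge 22/181 + 24/181 → 46/181
merge 27/181 + 35/181 → 62/181
merge 36/181 + 37/181 → 73/181
merge 46/181 + 62/181 → 108/181
merge 73/181 + 108/181 → 1
L = 16/181 + 36/181 + 46/181 + 62/181 + 73/181 + 108/181 + 1 = 522/181 ≈ 2.884 bits/symbol.

2.884 bits/symbol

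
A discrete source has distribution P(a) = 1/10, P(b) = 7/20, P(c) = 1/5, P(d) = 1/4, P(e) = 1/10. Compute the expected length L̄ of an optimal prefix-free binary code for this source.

Repeatedly combine the two least-probable nodes; the expected code length is the sum of the merged weights.
merge 1/10 + 1/10 → 1/5
merge 1/5 + 1/5 → 2/5
merge 1/4 + 7/20 → 3/5
merge 2/5 + 3/5 → 1
L = 1/5 + 2/5 + 3/5 + 1 = 11/5 = 2.2 bits/symbol.

2.2 bits/symbol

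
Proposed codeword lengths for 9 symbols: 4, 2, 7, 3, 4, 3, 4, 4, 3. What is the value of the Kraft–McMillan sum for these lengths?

0.8828125

With common denominator 2^7 = 128: Σ 2^(−ℓᵢ) = 8/128 + 32/128 + 1/128 + 16/128 + 8/128 + 16/128 + 8/128 + 8/128 + 16/128 = 113/128 = 0.8828125.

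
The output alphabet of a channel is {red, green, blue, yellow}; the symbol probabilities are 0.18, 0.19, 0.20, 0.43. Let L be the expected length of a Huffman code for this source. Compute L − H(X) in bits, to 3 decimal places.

0.052 bits

Entropy H = −Σ p log₂ p ≈ 1.8885 bits.
Huffman merges: 9/50+19/100→37/100; 1/5+37/100→57/100; 43/100+57/100→1. L = 97/50 ≈ 1.9400.
L − H = 1.9400 − 1.8885 = 0.052 bits.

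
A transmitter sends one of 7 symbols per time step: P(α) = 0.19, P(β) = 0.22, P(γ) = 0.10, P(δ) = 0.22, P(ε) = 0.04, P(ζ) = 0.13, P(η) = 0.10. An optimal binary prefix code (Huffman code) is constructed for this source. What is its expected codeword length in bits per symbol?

Repeatedly combine the two least-probable nodes; the expected code length is the sum of the merged weights.
merge 1/25 + 1/10 → 7/50
merge 1/10 + 13/100 → 23/100
merge 7/50 + 19/100 → 33/100
merge 11/50 + 11/50 → 11/25
merge 23/100 + 33/100 → 14/25
merge 11/25 + 14/25 → 1
L = 7/50 + 23/100 + 33/100 + 11/25 + 14/25 + 1 = 27/10 = 2.7 bits/symbol.

2.7 bits/symbol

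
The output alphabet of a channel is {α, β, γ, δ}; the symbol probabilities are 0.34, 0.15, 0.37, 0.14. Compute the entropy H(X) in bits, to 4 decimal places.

H = −Σ pᵢ log₂ pᵢ.
−0.34·log₂(0.34) = 0.5292
−0.15·log₂(0.15) = 0.4105
−0.37·log₂(0.37) = 0.5307
−0.14·log₂(0.14) = 0.3971
Sum ≈ 1.8676 → 1.8676 bits.

1.8676 bits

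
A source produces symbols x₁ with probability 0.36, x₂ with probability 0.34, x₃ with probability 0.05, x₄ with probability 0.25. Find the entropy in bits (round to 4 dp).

H = −Σ pᵢ log₂ pᵢ.
−0.36·log₂(0.36) = 0.5306
−0.34·log₂(0.34) = 0.5292
−0.05·log₂(0.05) = 0.2161
−0.25·log₂(0.25) = 0.5000
Sum ≈ 1.7759 → 1.7759 bits.

1.7759 bits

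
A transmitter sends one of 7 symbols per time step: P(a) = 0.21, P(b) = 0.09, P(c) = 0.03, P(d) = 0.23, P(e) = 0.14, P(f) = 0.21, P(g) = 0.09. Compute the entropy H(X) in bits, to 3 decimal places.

H = −Σ pᵢ log₂ pᵢ.
−0.21·log₂(0.21) = 0.4728
−0.09·log₂(0.09) = 0.3127
−0.03·log₂(0.03) = 0.1518
−0.23·log₂(0.23) = 0.4877
−0.14·log₂(0.14) = 0.3971
−0.21·log₂(0.21) = 0.4728
−0.09·log₂(0.09) = 0.3127
Sum ≈ 2.6075 → 2.607 bits.

2.607 bits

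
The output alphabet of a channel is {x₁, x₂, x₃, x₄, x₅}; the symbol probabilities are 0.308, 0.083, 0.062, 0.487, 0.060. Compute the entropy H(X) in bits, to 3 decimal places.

1.819 bits

H = −Σ pᵢ log₂ pᵢ.
−0.308·log₂(0.308) = 0.5233
−0.083·log₂(0.083) = 0.2980
−0.062·log₂(0.062) = 0.2487
−0.487·log₂(0.487) = 0.5055
−0.060·log₂(0.060) = 0.2435
Sum ≈ 1.8191 → 1.819 bits.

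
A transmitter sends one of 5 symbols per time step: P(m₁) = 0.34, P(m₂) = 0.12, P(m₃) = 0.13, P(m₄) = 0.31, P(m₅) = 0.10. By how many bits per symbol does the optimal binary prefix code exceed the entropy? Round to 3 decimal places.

0.085 bits

Entropy H = −Σ p log₂ p ≈ 2.1349 bits.
Huffman merges: 1/10+3/25→11/50; 13/100+11/50→7/20; 31/100+17/50→13/20; 7/20+13/20→1. L = 111/50 ≈ 2.2200.
L − H = 2.2200 − 2.1349 = 0.085 bits.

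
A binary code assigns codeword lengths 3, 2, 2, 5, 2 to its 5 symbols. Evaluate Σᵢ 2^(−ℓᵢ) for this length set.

0.90625

With common denominator 2^5 = 32: Σ 2^(−ℓᵢ) = 4/32 + 8/32 + 8/32 + 1/32 + 8/32 = 29/32 = 0.90625.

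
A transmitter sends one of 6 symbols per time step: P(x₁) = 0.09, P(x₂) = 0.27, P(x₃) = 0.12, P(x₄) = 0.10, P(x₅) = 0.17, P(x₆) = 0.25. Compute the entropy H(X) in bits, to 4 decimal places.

H = −Σ pᵢ log₂ pᵢ.
−0.09·log₂(0.09) = 0.3127
−0.27·log₂(0.27) = 0.5100
−0.12·log₂(0.12) = 0.3671
−0.10·log₂(0.10) = 0.3322
−0.17·log₂(0.17) = 0.4346
−0.25·log₂(0.25) = 0.5000
Sum ≈ 2.4565 → 2.4565 bits.

2.4565 bits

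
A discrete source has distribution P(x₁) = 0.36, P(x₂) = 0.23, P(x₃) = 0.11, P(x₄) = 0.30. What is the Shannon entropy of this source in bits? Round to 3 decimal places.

H = −Σ pᵢ log₂ pᵢ.
−0.36·log₂(0.36) = 0.5306
−0.23·log₂(0.23) = 0.4877
−0.11·log₂(0.11) = 0.3503
−0.30·log₂(0.30) = 0.5211
Sum ≈ 1.8897 → 1.890 bits.

1.890 bits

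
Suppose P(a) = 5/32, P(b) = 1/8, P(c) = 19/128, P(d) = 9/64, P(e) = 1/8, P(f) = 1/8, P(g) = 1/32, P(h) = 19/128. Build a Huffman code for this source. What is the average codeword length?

3 bits/symbol

Repeatedly combine the two least-probable nodes; the expected code length is the sum of the merged weights.
merge 1/32 + 1/8 → 5/32
merge 1/8 + 1/8 → 1/4
merge 9/64 + 19/128 → 37/128
merge 19/128 + 5/32 → 39/128
merge 5/32 + 1/4 → 13/32
merge 37/128 + 39/128 → 19/32
merge 13/32 + 19/32 → 1
L = 5/32 + 1/4 + 37/128 + 39/128 + 13/32 + 19/32 + 1 = 3 bits/symbol.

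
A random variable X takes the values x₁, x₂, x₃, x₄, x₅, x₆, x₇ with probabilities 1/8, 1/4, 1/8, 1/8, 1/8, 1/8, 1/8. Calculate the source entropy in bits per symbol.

Each probability is a power of 1/2, so log₂(1/p) is an integer.
H = Σ p·log₂(1/p) = 1/8·3 + 1/4·2 + 1/8·3 + 1/8·3 + 1/8·3 + 1/8·3 + 1/8·3 = 2.75 bits.

2.75 bits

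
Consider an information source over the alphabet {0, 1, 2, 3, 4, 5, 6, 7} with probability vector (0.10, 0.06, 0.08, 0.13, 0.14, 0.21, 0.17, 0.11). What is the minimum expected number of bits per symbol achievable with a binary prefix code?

2.93 bits/symbol

Repeatedly combine the two least-probable nodes; the expected code length is the sum of the merged weights.
merge 3/50 + 2/25 → 7/50
merge 1/10 + 11/100 → 21/100
merge 13/100 + 7/50 → 27/100
merge 7/50 + 17/100 → 31/100
merge 21/100 + 21/100 → 21/50
merge 27/100 + 31/100 → 29/50
merge 21/50 + 29/50 → 1
L = 7/50 + 21/100 + 27/100 + 31/100 + 21/50 + 29/50 + 1 = 293/100 = 2.93 bits/symbol.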